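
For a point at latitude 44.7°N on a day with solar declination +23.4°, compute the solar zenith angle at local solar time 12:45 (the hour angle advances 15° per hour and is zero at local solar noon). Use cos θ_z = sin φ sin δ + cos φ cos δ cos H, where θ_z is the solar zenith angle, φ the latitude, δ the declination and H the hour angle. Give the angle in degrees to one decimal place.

23.2°

Hour angle H = 15° × (12.75 − 12) = 11.25°.
cos θ_z = sin φ sin δ + cos φ cos δ cos H = (0.7034)(0.3971) + (0.7108)(0.9178)(0.9808) = 0.9192.
θ_z = arccos(0.9192) = 23.19°.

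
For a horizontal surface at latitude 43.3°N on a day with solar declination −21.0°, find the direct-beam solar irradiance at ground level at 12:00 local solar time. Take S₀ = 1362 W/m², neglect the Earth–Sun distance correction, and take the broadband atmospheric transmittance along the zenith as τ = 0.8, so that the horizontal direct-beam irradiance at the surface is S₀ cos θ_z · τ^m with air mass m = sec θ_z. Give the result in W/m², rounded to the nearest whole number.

353 W/m²

Hour angle H = 15° × (12 − 12) = 0.00°.
cos θ_z = sin(43.3°) sin(-21.0°) + cos(43.3°) cos(-21.0°) cos(0.00°) = -0.2458 + 0.6794 = 0.4336.
Air mass m = 1/cos θ_z = 1/0.4336 = 2.306; τ^m = 0.8^2.306 = 0.5978.
Surface direct beam = 1362 × 0.4336 × 0.5978 = 353.04 W/m².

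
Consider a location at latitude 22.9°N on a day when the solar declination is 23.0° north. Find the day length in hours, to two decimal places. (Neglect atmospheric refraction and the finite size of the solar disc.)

cos H_s = −tan(22.9°) · tan(23.0°) = -0.1793, so H_s = arccos(-0.1793) = 100.33°.
Day length = 2 H_s / 15° h⁻¹ = 200.66° / 15 = 13.377 h.

13.38 hours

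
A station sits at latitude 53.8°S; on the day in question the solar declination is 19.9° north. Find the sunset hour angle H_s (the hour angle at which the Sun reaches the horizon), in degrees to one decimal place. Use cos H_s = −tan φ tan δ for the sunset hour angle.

−tan φ tan δ = −(-1.3663)(0.3620) = 0.4946; H_s = arccos(0.4946) = 60.36°.

60.4°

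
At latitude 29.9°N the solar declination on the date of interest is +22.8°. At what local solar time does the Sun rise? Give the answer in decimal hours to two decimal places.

5.07 h

The sunset hour angle satisfies cos H_s = −tan φ tan δ = -0.2417, giving H_s = 103.99°.
Sunrise is at 12 − H_s/15 = 12 − 6.933 = 5.067 h local solar time.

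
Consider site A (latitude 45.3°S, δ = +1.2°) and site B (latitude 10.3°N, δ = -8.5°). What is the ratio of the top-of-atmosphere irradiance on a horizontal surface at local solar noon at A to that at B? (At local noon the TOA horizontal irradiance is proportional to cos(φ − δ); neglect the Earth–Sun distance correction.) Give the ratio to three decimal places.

A: cos θ_z = cos(-45.3° − (1.2°)) = 0.6884.
B: cos θ_z = cos(10.3° − (-8.5°)) = 0.9466.
Ratio A/B = 0.6884 / 0.9466 = 0.7272.

0.727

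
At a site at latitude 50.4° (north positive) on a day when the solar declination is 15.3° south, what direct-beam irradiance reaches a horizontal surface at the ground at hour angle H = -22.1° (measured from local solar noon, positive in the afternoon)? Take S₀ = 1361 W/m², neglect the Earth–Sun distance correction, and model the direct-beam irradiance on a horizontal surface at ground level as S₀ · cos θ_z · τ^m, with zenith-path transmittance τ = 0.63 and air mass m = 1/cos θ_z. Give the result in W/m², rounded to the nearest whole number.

141 W/m²

cos θ_z = sin(50.4°) sin(-15.3°) + cos(50.4°) cos(-15.3°) cos(-22.10°) = -0.2033 + 0.5697 = 0.3664.
Air mass m = 1/cos θ_z = 1/0.3664 = 2.729; τ^m = 0.63^2.729 = 0.2834.
Surface direct beam = 1361 × 0.3664 × 0.2834 = 141.32 W/m².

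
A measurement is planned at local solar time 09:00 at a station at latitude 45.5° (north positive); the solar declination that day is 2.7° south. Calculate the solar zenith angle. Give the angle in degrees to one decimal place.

62.5°

Hour angle H = 15° × (9 − 12) = -45.00°.
cos θ_z = sin(45.5°) sin(-2.7°) + cos(45.5°) cos(-2.7°) cos(-45.00°) = -0.0336 + 0.4951 = 0.4615.
θ_z = arccos(0.4615) = 62.52°.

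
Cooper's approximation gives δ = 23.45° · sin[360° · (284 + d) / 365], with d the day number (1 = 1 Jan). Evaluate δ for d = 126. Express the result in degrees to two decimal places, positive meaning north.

360 × (284 + 126) / 365 = 404.384°; sin(404.384°) = 0.6995.
δ = 23.45 × 0.6995 = 16.403° ≈ +16.40°.

+16.40°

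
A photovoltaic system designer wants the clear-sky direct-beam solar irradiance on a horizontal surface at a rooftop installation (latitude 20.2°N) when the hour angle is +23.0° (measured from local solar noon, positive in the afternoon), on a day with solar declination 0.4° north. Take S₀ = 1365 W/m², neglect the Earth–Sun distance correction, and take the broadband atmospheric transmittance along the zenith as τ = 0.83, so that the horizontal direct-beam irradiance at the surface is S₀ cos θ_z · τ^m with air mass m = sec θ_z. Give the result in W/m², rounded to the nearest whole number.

954 W/m²

With φ = 20.2°, δ = 0.4°, H = 23.00°: sin φ sin δ = 0.0024, cos φ cos δ cos H = 0.8639, so cos θ_z = 0.8663.
Air mass m = 1/cos θ_z = 1/0.8663 = 1.154; τ^m = 0.83^1.154 = 0.8065.
Surface direct beam = 1365 × 0.8663 × 0.8065 = 953.69 W/m².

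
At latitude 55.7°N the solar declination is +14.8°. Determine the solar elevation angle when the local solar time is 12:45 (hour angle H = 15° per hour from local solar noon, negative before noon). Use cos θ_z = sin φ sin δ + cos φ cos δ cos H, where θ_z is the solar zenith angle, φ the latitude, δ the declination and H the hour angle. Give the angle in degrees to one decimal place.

48.2°

Hour angle H = 15° × (12.75 − 12) = 11.25°.
cos θ_z = sin φ sin δ + cos φ cos δ cos H = (0.8261)(0.2554) + (0.5635)(0.9668)(0.9808) = 0.7453.
θ_z = arccos(0.7453) = 41.82°, so the elevation is 90° − 41.82° = 48.18°.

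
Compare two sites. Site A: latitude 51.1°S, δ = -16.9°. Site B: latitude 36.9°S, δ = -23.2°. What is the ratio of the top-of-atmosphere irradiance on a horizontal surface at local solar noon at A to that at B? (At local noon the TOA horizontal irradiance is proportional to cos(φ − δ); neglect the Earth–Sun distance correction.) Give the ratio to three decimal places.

A: cos θ_z = cos(-51.1° − (-16.9°)) = 0.8271.
B: cos θ_z = cos(-36.9° − (-23.2°)) = 0.9715.
Ratio A/B = 0.8271 / 0.9715 = 0.8514.

0.851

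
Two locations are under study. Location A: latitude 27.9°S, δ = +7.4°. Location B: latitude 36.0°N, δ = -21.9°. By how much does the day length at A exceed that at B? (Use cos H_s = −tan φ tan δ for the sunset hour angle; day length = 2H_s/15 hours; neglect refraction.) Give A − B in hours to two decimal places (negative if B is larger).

A: H_s = arccos(−tan -27.9° · tan 7.4°) = 86.06°, so 2H_s/15 = 11.4747 h.
B: H_s = arccos(−tan 36.0° · tan -21.9°) = 73.02°, so 2H_s/15 = 9.7360 h.
A − B = 11.4747 − 9.7360 = 1.7387 h.

+1.74 h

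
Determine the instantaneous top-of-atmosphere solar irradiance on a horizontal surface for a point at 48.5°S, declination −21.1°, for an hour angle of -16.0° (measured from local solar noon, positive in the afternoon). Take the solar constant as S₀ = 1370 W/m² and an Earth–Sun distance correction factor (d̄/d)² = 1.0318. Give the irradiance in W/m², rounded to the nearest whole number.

With φ = -48.5°, δ = -21.1°, H = -16.00°: sin φ sin δ = 0.2696, cos φ cos δ cos H = 0.5942, so cos θ_z = 0.8638.
Top-of-atmosphere irradiance = S₀ (d̄/d)² cos θ_z = 1370 × 1.0318 × 0.8638 = 1221.04 W/m².

1221 W/m²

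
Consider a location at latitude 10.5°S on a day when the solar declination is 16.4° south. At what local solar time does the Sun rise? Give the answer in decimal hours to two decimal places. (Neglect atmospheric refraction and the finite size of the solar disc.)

The sunset hour angle satisfies cos H_s = −tan φ tan δ = -0.0545, giving H_s = 93.12°.
Sunrise is at 12 − H_s/15 = 12 − 6.208 = 5.792 h local solar time.

5.79 h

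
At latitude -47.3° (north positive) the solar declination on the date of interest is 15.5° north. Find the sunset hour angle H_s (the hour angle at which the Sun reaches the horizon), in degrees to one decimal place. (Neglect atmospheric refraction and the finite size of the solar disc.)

The sunset hour angle satisfies cos H_s = −tan φ tan δ = 0.3005, giving H_s = 72.51°.

72.5°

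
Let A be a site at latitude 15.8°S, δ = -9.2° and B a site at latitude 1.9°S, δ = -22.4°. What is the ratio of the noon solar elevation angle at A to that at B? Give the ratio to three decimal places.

1.200

A: 90° − |-15.8 − (-9.2)| = 83.40°.
B: 90° − |-1.9 − (-22.4)| = 69.50°.
Ratio A/B = 83.4000 / 69.5000 = 1.2000.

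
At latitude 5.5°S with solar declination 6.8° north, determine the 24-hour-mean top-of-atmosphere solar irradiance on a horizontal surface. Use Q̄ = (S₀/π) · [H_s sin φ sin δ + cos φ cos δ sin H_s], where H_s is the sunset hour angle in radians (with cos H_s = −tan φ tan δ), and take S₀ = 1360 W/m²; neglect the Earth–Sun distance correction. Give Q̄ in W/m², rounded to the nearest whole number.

420 W/m²

cos H_s = −tan(-5.5°) · tan(6.8°) = 0.0115, so H_s = arccos(0.0115) = 89.34°. In radians, H_s = 1.5593.
H_s sin φ sin δ = 1.5593 × -0.0958 × 0.1184 = -0.0177.
cos φ cos δ sin H_s = 0.9954 × 0.9930 × 0.9999 = 0.9883.
Q̄ = (1360/π) × (-0.0177 + 0.9883) = 432.90 × 0.9706 = 420.17 W/m².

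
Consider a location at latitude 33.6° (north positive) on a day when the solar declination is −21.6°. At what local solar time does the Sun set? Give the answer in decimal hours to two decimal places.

The sunset hour angle satisfies cos H_s = −tan φ tan δ = 0.2631, giving H_s = 74.75°.
Sunset is at 12 + H_s/15 = 12 + 4.983 = 16.983 h local solar time.

16.98 h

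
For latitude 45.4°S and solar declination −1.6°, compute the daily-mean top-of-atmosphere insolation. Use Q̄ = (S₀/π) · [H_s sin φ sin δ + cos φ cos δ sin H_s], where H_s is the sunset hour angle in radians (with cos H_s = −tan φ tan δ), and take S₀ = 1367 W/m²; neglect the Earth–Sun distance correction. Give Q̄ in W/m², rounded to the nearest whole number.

319 W/m²

The sunset hour angle satisfies cos H_s = −tan φ tan δ = -0.0283, giving H_s = 91.62°. In radians, H_s = 1.5991.
H_s sin φ sin δ = 1.5991 × -0.7120 × -0.0279 = 0.0318.
cos φ cos δ sin H_s = 0.7022 × 0.9996 × 0.9996 = 0.7016.
Q̄ = (1367/π) × (0.0318 + 0.7016) = 435.13 × 0.7334 = 319.12 W/m².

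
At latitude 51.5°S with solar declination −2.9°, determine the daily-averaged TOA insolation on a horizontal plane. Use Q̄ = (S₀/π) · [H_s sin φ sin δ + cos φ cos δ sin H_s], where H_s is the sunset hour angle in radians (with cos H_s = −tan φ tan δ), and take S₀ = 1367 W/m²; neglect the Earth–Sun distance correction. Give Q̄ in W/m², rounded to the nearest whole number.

cos H_s = −tan(-51.5°) · tan(-2.9°) = -0.0637, so H_s = arccos(-0.0637) = 93.65°. In radians, H_s = 1.6345.
H_s sin φ sin δ = 1.6345 × -0.7826 × -0.0506 = 0.0647.
cos φ cos δ sin H_s = 0.6225 × 0.9987 × 0.9980 = 0.6204.
Q̄ = (1367/π) × (0.0647 + 0.6204) = 435.13 × 0.6851 = 298.11 W/m².

298 W/m²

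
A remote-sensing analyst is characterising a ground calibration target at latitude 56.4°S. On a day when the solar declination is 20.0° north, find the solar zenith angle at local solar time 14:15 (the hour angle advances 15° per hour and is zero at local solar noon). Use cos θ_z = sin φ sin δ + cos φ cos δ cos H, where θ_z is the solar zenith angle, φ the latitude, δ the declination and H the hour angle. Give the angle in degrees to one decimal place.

81.5°

Hour angle H = 15° × (14.25 − 12) = 33.75°.
cos θ_z = sin φ sin δ + cos φ cos δ cos H = (-0.8329)(0.3420) + (0.5534)(0.9397)(0.8315) = 0.1476.
θ_z = arccos(0.1476) = 81.51°.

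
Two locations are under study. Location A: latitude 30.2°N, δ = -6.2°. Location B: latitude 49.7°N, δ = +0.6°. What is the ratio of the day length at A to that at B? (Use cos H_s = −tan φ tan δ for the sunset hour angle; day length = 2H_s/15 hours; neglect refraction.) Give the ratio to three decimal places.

0.952

A: H_s = arccos(−tan 30.2° · tan -6.2°) = 86.37°, so 2H_s/15 = 11.5160 h.
B: H_s = arccos(−tan 49.7° · tan 0.6°) = 90.71°, so 2H_s/15 = 12.0947 h.
Ratio A/B = 11.5160 / 12.0947 = 0.9522.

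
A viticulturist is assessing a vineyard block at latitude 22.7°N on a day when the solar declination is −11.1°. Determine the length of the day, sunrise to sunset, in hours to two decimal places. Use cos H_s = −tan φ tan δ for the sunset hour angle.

11.37 hours

cos H_s = −tan(22.7°) · tan(-11.1°) = 0.0821, so H_s = arccos(0.0821) = 85.29°.
Day length = 2 H_s / 15° h⁻¹ = 170.58° / 15 = 11.372 h.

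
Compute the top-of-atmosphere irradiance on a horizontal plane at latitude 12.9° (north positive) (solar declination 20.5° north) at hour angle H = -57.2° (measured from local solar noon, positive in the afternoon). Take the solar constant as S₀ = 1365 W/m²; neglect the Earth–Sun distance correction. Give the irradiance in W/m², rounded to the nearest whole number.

782 W/m²

With φ = 12.9°, δ = 20.5°, H = -57.20°: sin φ sin δ = 0.0782, cos φ cos δ cos H = 0.4946, so cos θ_z = 0.5728.
Top-of-atmosphere irradiance = S₀ cos θ_z = 1365 × 0.5728 = 781.87 W/m².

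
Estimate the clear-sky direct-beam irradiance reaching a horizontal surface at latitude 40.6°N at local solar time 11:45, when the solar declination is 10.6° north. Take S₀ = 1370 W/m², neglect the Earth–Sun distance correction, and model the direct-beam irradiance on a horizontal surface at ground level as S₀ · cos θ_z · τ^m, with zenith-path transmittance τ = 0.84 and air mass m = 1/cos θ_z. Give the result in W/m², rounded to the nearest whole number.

Hour angle H = 15° × (11.75 − 12) = -3.75°.
cos θ_z = sin(40.6°) sin(10.6°) + cos(40.6°) cos(10.6°) cos(-3.75°) = 0.1197 + 0.7447 = 0.8644.
Air mass m = 1/cos θ_z = 1/0.8644 = 1.157; τ^m = 0.84^1.157 = 0.8173.
Surface direct beam = 1370 × 0.8644 × 0.8173 = 967.87 W/m².

968 W/m²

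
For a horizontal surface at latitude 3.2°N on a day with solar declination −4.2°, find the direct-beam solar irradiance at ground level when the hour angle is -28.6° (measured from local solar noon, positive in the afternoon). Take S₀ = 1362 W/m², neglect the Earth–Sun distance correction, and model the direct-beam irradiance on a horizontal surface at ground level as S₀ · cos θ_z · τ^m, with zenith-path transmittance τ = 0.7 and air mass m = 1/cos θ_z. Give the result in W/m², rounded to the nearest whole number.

787 W/m²

With φ = 3.2°, δ = -4.2°, H = -28.60°: sin φ sin δ = -0.0041, cos φ cos δ cos H = 0.8743, so cos θ_z = 0.8702.
Air mass m = 1/cos θ_z = 1/0.8702 = 1.149; τ^m = 0.7^1.149 = 0.6638.
Surface direct beam = 1362 × 0.8702 × 0.6638 = 786.74 W/m².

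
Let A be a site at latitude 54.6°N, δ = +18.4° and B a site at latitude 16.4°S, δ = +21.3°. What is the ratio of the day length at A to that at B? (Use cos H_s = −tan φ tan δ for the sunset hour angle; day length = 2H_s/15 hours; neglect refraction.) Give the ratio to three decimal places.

A: H_s = arccos(−tan 54.6° · tan 18.4°) = 117.91°, so 2H_s/15 = 15.7213 h.
B: H_s = arccos(−tan -16.4° · tan 21.3°) = 83.41°, so 2H_s/15 = 11.1213 h.
Ratio A/B = 15.7213 / 11.1213 = 1.4136.

1.414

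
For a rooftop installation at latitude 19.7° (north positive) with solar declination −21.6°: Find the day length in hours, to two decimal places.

10.91 hours

cos H_s = −tan(19.7°) · tan(-21.6°) = 0.1418, so H_s = arccos(0.1418) = 81.85°.
Day length = 2 H_s / 15° h⁻¹ = 163.70° / 15 = 10.913 h.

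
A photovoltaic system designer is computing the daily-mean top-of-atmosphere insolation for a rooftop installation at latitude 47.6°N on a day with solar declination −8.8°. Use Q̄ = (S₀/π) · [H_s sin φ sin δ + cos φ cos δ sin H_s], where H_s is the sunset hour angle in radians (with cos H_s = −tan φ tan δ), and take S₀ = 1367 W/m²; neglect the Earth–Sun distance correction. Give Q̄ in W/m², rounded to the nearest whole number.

The sunset hour angle satisfies cos H_s = −tan φ tan δ = 0.1695, giving H_s = 80.24°. In radians, H_s = 1.4005.
H_s sin φ sin δ = 1.4005 × 0.7385 × -0.1530 = -0.1582.
cos φ cos δ sin H_s = 0.6743 × 0.9882 × 0.9855 = 0.6567.
Q̄ = (1367/π) × (-0.1582 + 0.6567) = 435.13 × 0.4985 = 216.91 W/m².

217 W/m²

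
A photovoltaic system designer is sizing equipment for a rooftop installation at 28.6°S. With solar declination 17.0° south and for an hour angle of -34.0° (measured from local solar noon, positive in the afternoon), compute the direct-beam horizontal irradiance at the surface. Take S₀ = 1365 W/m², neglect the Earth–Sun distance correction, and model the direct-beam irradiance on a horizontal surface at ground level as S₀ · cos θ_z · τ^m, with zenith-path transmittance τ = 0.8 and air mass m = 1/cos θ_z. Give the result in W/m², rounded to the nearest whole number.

With φ = -28.6°, δ = -17.0°, H = -34.00°: sin φ sin δ = 0.1400, cos φ cos δ cos H = 0.6961, so cos θ_z = 0.8361.
Air mass m = 1/cos θ_z = 1/0.8361 = 1.196; τ^m = 0.8^1.196 = 0.7658.
Surface direct beam = 1365 × 0.8361 × 0.7658 = 873.99 W/m².

874 W/m²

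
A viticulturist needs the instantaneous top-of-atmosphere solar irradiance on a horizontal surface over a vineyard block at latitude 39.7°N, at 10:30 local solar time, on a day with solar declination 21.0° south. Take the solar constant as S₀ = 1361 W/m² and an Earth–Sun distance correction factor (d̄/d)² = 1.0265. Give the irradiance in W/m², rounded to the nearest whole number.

607 W/m²

Hour angle H = 15° × (10.5 − 12) = -22.50°.
With φ = 39.7°, δ = -21.0°, H = -22.50°: sin φ sin δ = -0.2289, cos φ cos δ cos H = 0.6636, so cos θ_z = 0.4347.
Top-of-atmosphere irradiance = S₀ (d̄/d)² cos θ_z = 1361 × 1.0265 × 0.4347 = 607.30 W/m².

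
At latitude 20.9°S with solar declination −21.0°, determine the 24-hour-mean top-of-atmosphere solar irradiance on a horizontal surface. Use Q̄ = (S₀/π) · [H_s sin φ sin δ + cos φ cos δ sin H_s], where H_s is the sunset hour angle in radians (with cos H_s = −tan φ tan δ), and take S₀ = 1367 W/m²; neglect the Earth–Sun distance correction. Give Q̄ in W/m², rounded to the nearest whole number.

cos H_s = −tan(-20.9°) · tan(-21.0°) = -0.1466, so H_s = arccos(-0.1466) = 98.43°. In radians, H_s = 1.7179.
H_s sin φ sin δ = 1.7179 × -0.3567 × -0.3584 = 0.2196.
cos φ cos δ sin H_s = 0.9342 × 0.9336 × 0.9892 = 0.8627.
Q̄ = (1367/π) × (0.2196 + 0.8627) = 435.13 × 1.0823 = 470.94 W/m².

471 W/m²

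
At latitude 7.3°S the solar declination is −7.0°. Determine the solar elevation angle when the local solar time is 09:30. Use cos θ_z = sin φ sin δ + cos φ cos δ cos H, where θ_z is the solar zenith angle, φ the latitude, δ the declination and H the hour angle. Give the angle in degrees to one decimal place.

Hour angle H = 15° × (9.5 − 12) = -37.50°.
cos θ_z = sin φ sin δ + cos φ cos δ cos H = (-0.1271)(-0.1219) + (0.9919)(0.9925)(0.7934) = 0.7966.
θ_z = arccos(0.7966) = 37.19°, so the elevation is 90° − 37.19° = 52.81°.

52.8°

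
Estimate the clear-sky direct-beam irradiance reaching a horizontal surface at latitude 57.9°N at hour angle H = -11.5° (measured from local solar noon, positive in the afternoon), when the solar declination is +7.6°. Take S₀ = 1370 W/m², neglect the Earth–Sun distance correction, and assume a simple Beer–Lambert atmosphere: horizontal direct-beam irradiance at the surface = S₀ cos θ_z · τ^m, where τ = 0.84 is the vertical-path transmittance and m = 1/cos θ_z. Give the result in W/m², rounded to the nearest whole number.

652 W/m²

With φ = 57.9°, δ = 7.6°, H = -11.50°: sin φ sin δ = 0.1120, cos φ cos δ cos H = 0.5162, so cos θ_z = 0.6282.
Air mass m = 1/cos θ_z = 1/0.6282 = 1.592; τ^m = 0.84^1.592 = 0.7576.
Surface direct beam = 1370 × 0.6282 × 0.7576 = 652.02 W/m².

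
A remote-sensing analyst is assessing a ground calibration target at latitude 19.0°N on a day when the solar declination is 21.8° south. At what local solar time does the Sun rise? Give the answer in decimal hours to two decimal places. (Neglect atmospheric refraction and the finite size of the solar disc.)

6.53 h

cos H_s = −tan(19.0°) · tan(-21.8°) = 0.1377, so H_s = arccos(0.1377) = 82.09°.
Sunrise is at 12 − H_s/15 = 12 − 5.473 = 6.527 h local solar time.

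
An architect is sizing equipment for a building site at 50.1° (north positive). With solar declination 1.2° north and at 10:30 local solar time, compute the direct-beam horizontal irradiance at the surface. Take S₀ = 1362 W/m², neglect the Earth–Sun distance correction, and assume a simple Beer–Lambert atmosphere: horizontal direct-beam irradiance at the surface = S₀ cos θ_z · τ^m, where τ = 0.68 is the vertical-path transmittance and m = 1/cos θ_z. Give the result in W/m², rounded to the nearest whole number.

Hour angle H = 15° × (10.5 − 12) = -22.50°.
With φ = 50.1°, δ = 1.2°, H = -22.50°: sin φ sin δ = 0.0161, cos φ cos δ cos H = 0.5925, so cos θ_z = 0.6086.
Air mass m = 1/cos θ_z = 1/0.6086 = 1.643; τ^m = 0.68^1.643 = 0.5307.
Surface direct beam = 1362 × 0.6086 × 0.5307 = 439.90 W/m².

440 W/m²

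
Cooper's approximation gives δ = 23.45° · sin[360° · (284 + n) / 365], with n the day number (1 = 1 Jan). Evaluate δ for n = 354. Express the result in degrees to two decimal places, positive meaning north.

-23.45°

360 × (284 + 354) / 365 = 629.260°; sin(629.260°) = -0.9999.
δ = 23.45 × -0.9999 = -23.448° ≈ -23.45°.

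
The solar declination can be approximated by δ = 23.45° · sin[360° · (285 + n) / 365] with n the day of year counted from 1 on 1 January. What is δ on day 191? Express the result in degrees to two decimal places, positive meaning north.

+22.11°

360 × (285 + 191) / 365 = 469.479°; sin(469.479°) = 0.9428.
δ = 23.45 × 0.9428 = 22.109° ≈ +22.11°.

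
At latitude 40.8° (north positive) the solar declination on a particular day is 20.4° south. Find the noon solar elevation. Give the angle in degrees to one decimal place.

At local solar noon the hour angle is zero, so the elevation is 90° − |φ − δ| = 90° − |40.8° − (-20.4°)| = 90° − 61.2° = 28.8°.

28.8°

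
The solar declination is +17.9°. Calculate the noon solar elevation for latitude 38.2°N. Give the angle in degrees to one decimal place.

At local solar noon the hour angle is zero, so the elevation is 90° − |φ − δ| = 90° − |38.2° − (17.9°)| = 90° − 20.3° = 69.7°.

69.7°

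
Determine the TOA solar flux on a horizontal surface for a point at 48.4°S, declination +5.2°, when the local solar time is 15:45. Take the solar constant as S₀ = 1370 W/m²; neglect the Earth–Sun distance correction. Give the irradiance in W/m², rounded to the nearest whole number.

410 W/m²

Hour angle H = 15° × (15.75 − 12) = 56.25°.
cos θ_z = sin(-48.4°) sin(5.2°) + cos(-48.4°) cos(5.2°) cos(56.25°) = -0.0678 + 0.3673 = 0.2995.
Top-of-atmosphere irradiance = S₀ cos θ_z = 1370 × 0.2995 = 410.31 W/m².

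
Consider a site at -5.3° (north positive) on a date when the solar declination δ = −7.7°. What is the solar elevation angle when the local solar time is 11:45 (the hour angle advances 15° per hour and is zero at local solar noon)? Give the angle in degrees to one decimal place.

Hour angle H = 15° × (11.75 − 12) = -3.75°.
With φ = -5.3°, δ = -7.7°, H = -3.75°: sin φ sin δ = 0.0124, cos φ cos δ cos H = 0.9846, so cos θ_z = 0.9970.
θ_z = arccos(0.9970) = 4.44°, so the elevation is 90° − 4.44° = 85.56°.

85.6°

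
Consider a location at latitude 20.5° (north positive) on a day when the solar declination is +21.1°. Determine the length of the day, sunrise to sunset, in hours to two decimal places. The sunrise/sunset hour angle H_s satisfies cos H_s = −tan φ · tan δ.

13.11 hours

cos H_s = −tan(20.5°) · tan(21.1°) = -0.1443, so H_s = arccos(-0.1443) = 98.30°.
Day length = 2 H_s / 15° h⁻¹ = 196.60° / 15 = 13.107 h.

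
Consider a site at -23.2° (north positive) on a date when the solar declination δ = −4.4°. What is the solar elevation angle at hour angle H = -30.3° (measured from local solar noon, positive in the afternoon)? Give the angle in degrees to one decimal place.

55.2°

cos θ_z = sin(-23.2°) sin(-4.4°) + cos(-23.2°) cos(-4.4°) cos(-30.30°) = 0.0302 + 0.7912 = 0.8214.
θ_z = arccos(0.8214) = 34.77°, so the elevation is 90° − 34.77° = 55.23°.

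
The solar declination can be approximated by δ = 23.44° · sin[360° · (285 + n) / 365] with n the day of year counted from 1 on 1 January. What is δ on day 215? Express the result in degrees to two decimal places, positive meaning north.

360 × (285 + 215) / 365 = 493.151°; sin(493.151°) = 0.7296.
δ = 23.44 × 0.7296 = 17.102° ≈ +17.10°.

+17.10°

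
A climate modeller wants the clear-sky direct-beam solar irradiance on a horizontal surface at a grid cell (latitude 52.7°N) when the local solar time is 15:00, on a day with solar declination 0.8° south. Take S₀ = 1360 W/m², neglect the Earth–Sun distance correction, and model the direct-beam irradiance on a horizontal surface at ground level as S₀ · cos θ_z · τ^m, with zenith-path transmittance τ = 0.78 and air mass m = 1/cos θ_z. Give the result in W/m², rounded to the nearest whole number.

313 W/m²

Hour angle H = 15° × (15 − 12) = 45.00°.
cos θ_z = sin(52.7°) sin(-0.8°) + cos(52.7°) cos(-0.8°) cos(45.00°) = -0.0111 + 0.4285 = 0.4174.
Air mass m = 1/cos θ_z = 1/0.4174 = 2.396; τ^m = 0.78^2.396 = 0.5514.
Surface direct beam = 1360 × 0.4174 × 0.5514 = 313.01 W/m².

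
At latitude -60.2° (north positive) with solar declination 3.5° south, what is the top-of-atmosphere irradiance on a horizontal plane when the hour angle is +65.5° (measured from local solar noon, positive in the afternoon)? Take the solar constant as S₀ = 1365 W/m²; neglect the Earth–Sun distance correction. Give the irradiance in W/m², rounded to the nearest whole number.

cos θ_z = sin φ sin δ + cos φ cos δ cos H = (-0.8678)(-0.0610) + (0.4970)(0.9981)(0.4147) = 0.2587.
Top-of-atmosphere irradiance = S₀ cos θ_z = 1365 × 0.2587 = 353.13 W/m².

353 W/m²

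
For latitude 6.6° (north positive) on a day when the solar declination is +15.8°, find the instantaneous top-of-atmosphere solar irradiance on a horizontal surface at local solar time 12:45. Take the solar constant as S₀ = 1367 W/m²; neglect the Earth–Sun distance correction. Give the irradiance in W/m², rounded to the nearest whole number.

Hour angle H = 15° × (12.75 − 12) = 11.25°.
With φ = 6.6°, δ = 15.8°, H = 11.25°: sin φ sin δ = 0.0313, cos φ cos δ cos H = 0.9375, so cos θ_z = 0.9688.
Top-of-atmosphere irradiance = S₀ cos θ_z = 1367 × 0.9688 = 1324.35 W/m².

1324 W/m²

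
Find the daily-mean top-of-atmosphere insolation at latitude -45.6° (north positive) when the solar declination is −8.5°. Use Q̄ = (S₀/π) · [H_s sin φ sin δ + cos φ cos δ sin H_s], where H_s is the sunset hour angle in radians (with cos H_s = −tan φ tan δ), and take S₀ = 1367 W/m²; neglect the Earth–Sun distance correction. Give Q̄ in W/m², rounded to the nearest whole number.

The sunset hour angle satisfies cos H_s = −tan φ tan δ = -0.1526, giving H_s = 98.78°. In radians, H_s = 1.7240.
H_s sin φ sin δ = 1.7240 × -0.7145 × -0.1478 = 0.1821.
cos φ cos δ sin H_s = 0.6997 × 0.9890 × 0.9883 = 0.6839.
Q̄ = (1367/π) × (0.1821 + 0.6839) = 435.13 × 0.8660 = 376.82 W/m².

377 W/m²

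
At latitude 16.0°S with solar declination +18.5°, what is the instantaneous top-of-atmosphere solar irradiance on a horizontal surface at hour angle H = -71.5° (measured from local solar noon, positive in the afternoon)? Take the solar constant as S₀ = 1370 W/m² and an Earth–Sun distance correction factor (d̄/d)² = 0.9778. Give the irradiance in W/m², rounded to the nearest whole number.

270 W/m²

cos θ_z = sin(-16.0°) sin(18.5°) + cos(-16.0°) cos(18.5°) cos(-71.50°) = -0.0875 + 0.2893 = 0.2018.
Top-of-atmosphere irradiance = S₀ (d̄/d)² cos θ_z = 1370 × 0.9778 × 0.2018 = 270.33 W/m².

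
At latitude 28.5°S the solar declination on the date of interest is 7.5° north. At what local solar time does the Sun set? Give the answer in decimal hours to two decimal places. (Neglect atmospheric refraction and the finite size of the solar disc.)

17.73 h

cos H_s = −tan(-28.5°) · tan(7.5°) = 0.0715, so H_s = arccos(0.0715) = 85.90°.
Sunset is at 12 + H_s/15 = 12 + 5.727 = 17.727 h local solar time.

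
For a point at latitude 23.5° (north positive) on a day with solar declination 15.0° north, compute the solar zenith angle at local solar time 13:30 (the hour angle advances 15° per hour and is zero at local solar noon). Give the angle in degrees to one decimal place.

22.8°

Hour angle H = 15° × (13.5 − 12) = 22.50°.
cos θ_z = sin φ sin δ + cos φ cos δ cos H = (0.3987)(0.2588) + (0.9171)(0.9659)(0.9239) = 0.9216.
θ_z = arccos(0.9216) = 22.84°.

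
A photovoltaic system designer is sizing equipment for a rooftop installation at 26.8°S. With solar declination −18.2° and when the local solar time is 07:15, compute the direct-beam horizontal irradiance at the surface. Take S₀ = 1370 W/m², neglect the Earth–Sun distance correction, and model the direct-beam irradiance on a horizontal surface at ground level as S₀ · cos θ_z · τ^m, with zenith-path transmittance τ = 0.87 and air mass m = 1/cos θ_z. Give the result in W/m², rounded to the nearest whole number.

Hour angle H = 15° × (7.25 − 12) = -71.25°.
With φ = -26.8°, δ = -18.2°, H = -71.25°: sin φ sin δ = 0.1408, cos φ cos δ cos H = 0.2726, so cos θ_z = 0.4134.
Air mass m = 1/cos θ_z = 1/0.4134 = 2.419; τ^m = 0.87^2.419 = 0.7140.
Surface direct beam = 1370 × 0.4134 × 0.7140 = 404.38 W/m².

404 W/m²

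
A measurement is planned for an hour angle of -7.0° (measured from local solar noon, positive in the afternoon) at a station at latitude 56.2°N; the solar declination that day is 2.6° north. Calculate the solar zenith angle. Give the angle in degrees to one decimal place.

53.9°

cos θ_z = sin φ sin δ + cos φ cos δ cos H = (0.8310)(0.0454) + (0.5563)(0.9990)(0.9925) = 0.5893.
θ_z = arccos(0.5893) = 53.89°.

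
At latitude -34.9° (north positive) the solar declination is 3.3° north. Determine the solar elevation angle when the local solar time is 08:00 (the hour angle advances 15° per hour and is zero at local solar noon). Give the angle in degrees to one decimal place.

Hour angle H = 15° × (8 − 12) = -60.00°.
With φ = -34.9°, δ = 3.3°, H = -60.00°: sin φ sin δ = -0.0329, cos φ cos δ cos H = 0.4094, so cos θ_z = 0.3765.
θ_z = arccos(0.3765) = 67.88°, so the elevation is 90° − 67.88° = 22.12°.

22.1°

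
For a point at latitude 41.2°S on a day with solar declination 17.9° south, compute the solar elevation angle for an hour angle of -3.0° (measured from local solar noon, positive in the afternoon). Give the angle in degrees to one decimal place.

With φ = -41.2°, δ = -17.9°, H = -3.00°: sin φ sin δ = 0.2025, cos φ cos δ cos H = 0.7150, so cos θ_z = 0.9175.
θ_z = arccos(0.9175) = 23.44°, so the elevation is 90° − 23.44° = 66.56°.

66.6°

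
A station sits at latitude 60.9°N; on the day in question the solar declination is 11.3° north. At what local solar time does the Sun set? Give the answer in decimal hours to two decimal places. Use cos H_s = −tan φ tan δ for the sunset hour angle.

19.40 h

−tan φ tan δ = −(1.7966)(0.1998) = -0.3590; H_s = arccos(-0.3590) = 111.04°.
Sunset is at 12 + H_s/15 = 12 + 7.403 = 19.403 h local solar time.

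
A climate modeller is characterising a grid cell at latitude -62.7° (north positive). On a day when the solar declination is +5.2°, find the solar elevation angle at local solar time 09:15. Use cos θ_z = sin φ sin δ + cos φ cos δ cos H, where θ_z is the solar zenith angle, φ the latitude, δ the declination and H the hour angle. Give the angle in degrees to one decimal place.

Hour angle H = 15° × (9.25 − 12) = -41.25°.
cos θ_z = sin(-62.7°) sin(5.2°) + cos(-62.7°) cos(5.2°) cos(-41.25°) = -0.0805 + 0.3434 = 0.2629.
θ_z = arccos(0.2629) = 74.76°, so the elevation is 90° − 74.76° = 15.24°.

15.2°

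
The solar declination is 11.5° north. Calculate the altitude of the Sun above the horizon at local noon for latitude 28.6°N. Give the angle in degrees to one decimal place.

At local solar noon the hour angle is zero, so the elevation is 90° − |φ − δ| = 90° − |28.6° − (11.5°)| = 90° − 17.1° = 72.9°.

72.9°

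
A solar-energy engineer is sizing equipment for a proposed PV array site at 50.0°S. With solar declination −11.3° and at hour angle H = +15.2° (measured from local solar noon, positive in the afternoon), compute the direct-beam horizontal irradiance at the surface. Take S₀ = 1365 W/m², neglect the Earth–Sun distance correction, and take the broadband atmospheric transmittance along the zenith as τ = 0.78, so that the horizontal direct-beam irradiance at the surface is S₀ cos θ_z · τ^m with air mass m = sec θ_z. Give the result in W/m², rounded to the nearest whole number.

With φ = -50.0°, δ = -11.3°, H = 15.20°: sin φ sin δ = 0.1501, cos φ cos δ cos H = 0.6083, so cos θ_z = 0.7584.
Air mass m = 1/cos θ_z = 1/0.7584 = 1.319; τ^m = 0.78^1.319 = 0.7206.
Surface direct beam = 1365 × 0.7584 × 0.7206 = 745.98 W/m².

746 W/m²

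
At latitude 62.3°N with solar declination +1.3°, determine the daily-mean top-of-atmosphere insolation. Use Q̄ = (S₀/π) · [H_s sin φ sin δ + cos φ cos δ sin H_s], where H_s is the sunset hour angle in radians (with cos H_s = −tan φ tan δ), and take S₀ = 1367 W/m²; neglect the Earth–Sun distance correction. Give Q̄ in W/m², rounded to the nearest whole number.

216 W/m²

The sunset hour angle satisfies cos H_s = −tan φ tan δ = -0.0432, giving H_s = 92.48°. In radians, H_s = 1.6141.
H_s sin φ sin δ = 1.6141 × 0.8854 × 0.0227 = 0.0324.
cos φ cos δ sin H_s = 0.4648 × 0.9997 × 0.9991 = 0.4642.
Q̄ = (1367/π) × (0.0324 + 0.4642) = 435.13 × 0.4966 = 216.09 W/m².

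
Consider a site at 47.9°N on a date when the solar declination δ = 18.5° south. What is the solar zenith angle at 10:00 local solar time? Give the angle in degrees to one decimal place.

Hour angle H = 15° × (10 − 12) = -30.00°.
cos θ_z = sin(47.9°) sin(-18.5°) + cos(47.9°) cos(-18.5°) cos(-30.00°) = -0.2354 + 0.5506 = 0.3152.
θ_z = arccos(0.3152) = 71.63°.

71.6°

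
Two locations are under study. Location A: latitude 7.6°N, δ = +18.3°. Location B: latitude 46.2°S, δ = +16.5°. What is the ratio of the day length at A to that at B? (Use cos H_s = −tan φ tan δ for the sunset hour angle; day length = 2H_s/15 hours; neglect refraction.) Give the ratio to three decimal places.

A: H_s = arccos(−tan 7.6° · tan 18.3°) = 92.53°, so 2H_s/15 = 12.3373 h.
B: H_s = arccos(−tan -46.2° · tan 16.5°) = 72.01°, so 2H_s/15 = 9.6013 h.
Ratio A/B = 12.3373 / 9.6013 = 1.2850.

1.285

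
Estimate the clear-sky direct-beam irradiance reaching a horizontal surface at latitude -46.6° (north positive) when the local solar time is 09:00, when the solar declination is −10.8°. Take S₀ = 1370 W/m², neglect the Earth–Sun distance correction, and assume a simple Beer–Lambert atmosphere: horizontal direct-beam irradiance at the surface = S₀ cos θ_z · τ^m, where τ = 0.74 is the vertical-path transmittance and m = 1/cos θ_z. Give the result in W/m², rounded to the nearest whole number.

Hour angle H = 15° × (9 − 12) = -45.00°.
cos θ_z = sin φ sin δ + cos φ cos δ cos H = (-0.7266)(-0.1874) + (0.6871)(0.9823)(0.7071) = 0.6134.
Air mass m = 1/cos θ_z = 1/0.6134 = 1.630; τ^m = 0.74^1.630 = 0.6121.
Surface direct beam = 1370 × 0.6134 × 0.6121 = 514.38 W/m².

514 W/m²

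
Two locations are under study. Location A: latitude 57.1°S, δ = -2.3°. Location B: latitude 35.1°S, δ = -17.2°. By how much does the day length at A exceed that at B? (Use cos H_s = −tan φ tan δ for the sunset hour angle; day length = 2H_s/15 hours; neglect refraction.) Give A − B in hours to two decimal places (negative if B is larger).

-1.20 h

A: H_s = arccos(−tan -57.1° · tan -2.3°) = 93.56°, so 2H_s/15 = 12.4747 h.
B: H_s = arccos(−tan -35.1° · tan -17.2°) = 102.57°, so 2H_s/15 = 13.6760 h.
A − B = 12.4747 − 13.6760 = -1.2013 h.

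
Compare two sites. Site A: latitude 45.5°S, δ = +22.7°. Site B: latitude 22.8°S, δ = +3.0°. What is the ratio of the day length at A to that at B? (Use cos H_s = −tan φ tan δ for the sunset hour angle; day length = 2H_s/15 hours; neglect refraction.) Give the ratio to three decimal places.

A: H_s = arccos(−tan -45.5° · tan 22.7°) = 64.81°, so 2H_s/15 = 8.6413 h.
B: H_s = arccos(−tan -22.8° · tan 3.0°) = 88.74°, so 2H_s/15 = 11.8320 h.
Ratio A/B = 8.6413 / 11.8320 = 0.7303.

0.730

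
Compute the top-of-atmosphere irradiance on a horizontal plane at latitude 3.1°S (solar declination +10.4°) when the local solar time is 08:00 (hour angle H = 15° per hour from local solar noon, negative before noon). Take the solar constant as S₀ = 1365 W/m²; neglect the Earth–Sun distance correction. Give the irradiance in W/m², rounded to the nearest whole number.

657 W/m²

Hour angle H = 15° × (8 − 12) = -60.00°.
With φ = -3.1°, δ = 10.4°, H = -60.00°: sin φ sin δ = -0.0098, cos φ cos δ cos H = 0.4911, so cos θ_z = 0.4813.
Top-of-atmosphere irradiance = S₀ cos θ_z = 1365 × 0.4813 = 656.97 W/m².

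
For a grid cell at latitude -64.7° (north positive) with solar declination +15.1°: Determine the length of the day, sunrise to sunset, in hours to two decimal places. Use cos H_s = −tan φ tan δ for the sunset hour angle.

The sunset hour angle satisfies cos H_s = −tan φ tan δ = 0.5708, giving H_s = 55.19°.
Day length = 2 H_s / 15° h⁻¹ = 110.38° / 15 = 7.359 h.

7.36 hours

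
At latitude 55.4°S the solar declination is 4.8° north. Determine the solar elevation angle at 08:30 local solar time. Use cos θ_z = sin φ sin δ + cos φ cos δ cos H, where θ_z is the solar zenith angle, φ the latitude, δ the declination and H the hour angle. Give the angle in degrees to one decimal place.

16.0°

Hour angle H = 15° × (8.5 − 12) = -52.50°.
cos θ_z = sin φ sin δ + cos φ cos δ cos H = (-0.8231)(0.0837) + (0.5678)(0.9965)(0.6088) = 0.2756.
θ_z = arccos(0.2756) = 74.00°, so the elevation is 90° − 74.00° = 16.00°.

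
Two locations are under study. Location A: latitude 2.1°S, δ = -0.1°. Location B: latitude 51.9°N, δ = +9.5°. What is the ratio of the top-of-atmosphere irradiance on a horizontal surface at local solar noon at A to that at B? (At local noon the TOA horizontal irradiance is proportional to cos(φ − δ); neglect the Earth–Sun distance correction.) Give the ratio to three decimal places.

A: cos θ_z = cos(-2.1° − (-0.1°)) = 0.9994.
B: cos θ_z = cos(51.9° − (9.5°)) = 0.7385.
Ratio A/B = 0.9994 / 0.7385 = 1.3533.

1.353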